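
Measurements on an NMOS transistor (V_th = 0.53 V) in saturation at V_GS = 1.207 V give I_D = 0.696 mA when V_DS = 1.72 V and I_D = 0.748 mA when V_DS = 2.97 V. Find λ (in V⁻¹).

With V_GS fixed, I_D ∝ (1 + λ V_DS) in saturation, so I_D2/I_D1 = (1 + λ V_DS2)/(1 + λ V_DS1).
0.748/0.696 = 1.075 = (1 + 2.97 λ)/(1 + 1.72 λ).
Solving: λ (I_D1 V_DS2 − I_D2 V_DS1) = I_D2 − I_D1, so λ = (0.748 − 0.696) / (0.696 × 2.97 − 0.748 × 1.72) = 0.052 / 0.781 = 0.0666 V⁻¹.

λ = 0.0666 V⁻¹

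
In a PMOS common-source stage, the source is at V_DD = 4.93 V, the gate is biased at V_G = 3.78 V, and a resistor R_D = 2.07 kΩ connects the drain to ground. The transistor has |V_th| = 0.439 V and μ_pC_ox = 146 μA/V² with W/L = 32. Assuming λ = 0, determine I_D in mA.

V_SG = V_DD − V_G = 4.93 − 3.78 = 1.15 V, so V_ov = 1.15 − 0.439 = 0.711 V.
k_p = μ_pC_ox · (W/L) = 4.672 mA/V².
Assume saturation: I_D = ½ k_p V_ov² = 0.5 × 4.672 × 0.711² = 1.18 mA, giving V_SD = V_DD − I_D R_D = 4.93 − 1.18 × 2.07 = 2.49 V.
V_SD = 2.49 V ≥ V_ov = 0.711 V, confirming saturation.

I_D = 1.18 mA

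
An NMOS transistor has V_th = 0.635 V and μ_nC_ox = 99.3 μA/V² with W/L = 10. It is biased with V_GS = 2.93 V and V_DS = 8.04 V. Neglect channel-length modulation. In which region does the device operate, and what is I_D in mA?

k_n = μ_nC_ox · (W/L) = 0.993 mA/V².
V_ov = V_GS − V_th = 2.93 − 0.635 = 2.29 V.
Since V_DS = 8.04 V ≥ V_ov = 2.29 V, the device is in saturation.
I_D = ½ k_n V_ov² = 0.5 × 0.993 × 2.29² = 2.62 mA.

Saturation; I_D = 2.62 mA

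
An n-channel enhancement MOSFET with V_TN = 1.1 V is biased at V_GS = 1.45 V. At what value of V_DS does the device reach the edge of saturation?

V_DS,sat = 0.350 V

The boundary between triode and saturation is V_DS = V_GS − V_TN = V_ov.
V_ov = 1.45 − 1.1 = 0.35 V.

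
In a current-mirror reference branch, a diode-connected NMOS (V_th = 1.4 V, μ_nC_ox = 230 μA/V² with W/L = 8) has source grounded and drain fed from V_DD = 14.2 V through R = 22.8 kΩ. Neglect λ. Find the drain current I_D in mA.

With gate tied to drain, V_GS = V_DS ≥ V_GS − V_th, so the device is in saturation.
k_n = μ_nC_ox · (W/L) = 1.84 mA/V².
KCL at the drain: ½ k_n (V_GS − V_th)² = (V_DD − V_GS)/R.
Let x = V_GS − 1.4. Then 21 x² + x − 12.8 = 0, giving x = 0.758 V (positive root), so V_GS = 2.16 V.
I_D = (V_DD − V_GS)/R = (14.2 − 2.16) / 22.8 = 0.528 mA.

I_D = 0.528 mA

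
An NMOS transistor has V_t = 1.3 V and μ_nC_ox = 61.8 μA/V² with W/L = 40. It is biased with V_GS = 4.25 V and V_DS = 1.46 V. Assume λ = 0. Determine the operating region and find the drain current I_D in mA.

k_n = μ_nC_ox · (W/L) = 2.472 mA/V².
V_ov = V_GS − V_t = 4.25 − 1.3 = 2.95 V.
Since V_DS = 1.46 V < V_ov = 2.95 V, the device is in the triode region.
I_D = k_n [V_ov · V_DS − ½ V_DS²] = 2.472 × [2.95 × 1.46 − 0.5 × 1.46²] = 8.01 mA.

Triode; I_D = 8.01 mA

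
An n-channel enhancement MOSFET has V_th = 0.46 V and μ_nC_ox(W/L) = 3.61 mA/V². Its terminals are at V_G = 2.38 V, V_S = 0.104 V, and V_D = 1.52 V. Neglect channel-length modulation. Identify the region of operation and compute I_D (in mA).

Triode; I_D = 5.66 mA

V_GS = V_G − V_S = 2.38 − 0.104 = 2.28 V; V_DS = V_D − V_S = 1.52 − 0.104 = 1.42 V.
V_ov = V_GS − V_th = 2.28 − 0.46 = 1.82 V.
Since V_DS = 1.42 V < V_ov = 1.82 V, the device is in the triode region.
I_D = k_n [V_ov · V_DS − ½ V_DS²] = 3.61 × [1.82 × 1.42 − 0.5 × 1.42²] = 5.66 mA.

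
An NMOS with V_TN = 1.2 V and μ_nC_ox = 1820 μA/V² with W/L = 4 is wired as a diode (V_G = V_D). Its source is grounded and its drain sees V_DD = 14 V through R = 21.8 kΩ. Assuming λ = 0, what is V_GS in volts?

With gate tied to drain, V_GS = V_DS ≥ V_GS − V_TN, so the device is in saturation.
k_n = μ_nC_ox · (W/L) = 7.28 mA/V².
KCL at the drain: ½ k_n (V_GS − V_TN)² = (V_DD − V_GS)/R.
Let x = V_GS − 1.2. Then 79.4 x² + x − 12.8 = 0, giving x = 0.395 V (positive root), so V_GS = 1.6 V.
I_D = (V_DD − V_GS)/R = (14 − 1.6) / 21.8 = 0.569 mA.

V_GS = 1.60 V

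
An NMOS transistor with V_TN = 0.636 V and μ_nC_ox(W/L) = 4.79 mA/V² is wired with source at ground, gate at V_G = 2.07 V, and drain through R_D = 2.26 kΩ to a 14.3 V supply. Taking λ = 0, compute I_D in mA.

I_D = 4.92 mA

V_GS = V_G = 2.07 V, so V_ov = 2.07 − 0.636 = 1.43 V.
Assume saturation: I_D = ½ k_n V_ov² = 0.5 × 4.79 × 1.43² = 4.92 mA, giving V_DS = V_DD − I_D R_D = 14.3 − 4.92 × 2.26 = 3.17 V.
V_DS = 3.17 V ≥ V_ov = 1.43 V, confirming saturation.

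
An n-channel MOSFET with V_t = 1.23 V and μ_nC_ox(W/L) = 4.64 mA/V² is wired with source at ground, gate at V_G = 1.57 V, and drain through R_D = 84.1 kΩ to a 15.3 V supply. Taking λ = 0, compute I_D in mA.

V_GS = V_G = 1.57 V, so V_ov = 1.57 − 1.23 = 0.34 V.
Assume saturation: I_D = ½ k_n V_ov² = 0.5 × 4.64 × 0.34² = 0.268 mA, giving V_DS = V_DD − I_D R_D = 15.3 − 0.268 × 84.1 = -7.25 V.
But -7.25 V < V_ov = 0.34 V, so the device is actually in triode.
In triode I_D = k_n[V_ov V_DS − ½ V_DS²] and I_D = (V_DD − V_DS)/R_D. Equating: 195 V_DS² − 133.7 V_DS + 15.3 = 0, giving V_DS = 0.145 V (the root below V_ov).
I_D = (15.3 − 0.145) / 84.1 = 0.18 mA.

I_D = 0.180 mA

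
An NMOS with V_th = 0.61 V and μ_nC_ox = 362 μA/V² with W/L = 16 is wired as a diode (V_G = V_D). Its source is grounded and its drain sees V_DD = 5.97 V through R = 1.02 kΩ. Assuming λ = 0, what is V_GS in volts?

V_GS = 1.80 V

With gate tied to drain, V_GS = V_DS ≥ V_GS − V_th, so the device is in saturation.
k_n = μ_nC_ox · (W/L) = 5.792 mA/V².
KCL at the drain: ½ k_n (V_GS − V_th)² = (V_DD − V_GS)/R.
Let x = V_GS − 0.61. Then 2.95 x² + x − 5.36 = 0, giving x = 1.19 V (positive root), so V_GS = 1.8 V.
I_D = (V_DD − V_GS)/R = (5.97 − 1.8) / 1.02 = 4.09 mA.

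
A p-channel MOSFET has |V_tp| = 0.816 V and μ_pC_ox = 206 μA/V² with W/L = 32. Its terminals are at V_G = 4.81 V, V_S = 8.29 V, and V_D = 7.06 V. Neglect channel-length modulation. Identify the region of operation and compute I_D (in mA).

Triode; I_D = 16.6 mA

V_SG = V_S − V_G = 8.29 − 4.81 = 3.48 V; V_SD = V_S − V_D = 8.29 − 7.06 = 1.23 V.
k_p = μ_pC_ox · (W/L) = 6.592 mA/V².
V_ov = V_SG − |V_tp| = 3.48 − 0.816 = 2.66 V.
Since V_SD = 1.23 V < V_ov = 2.66 V, the device is in the triode region.
I_D = k_p [V_ov · V_SD − ½ V_SD²] = 6.592 × [2.66 × 1.23 − 0.5 × 1.23²] = 16.6 mA.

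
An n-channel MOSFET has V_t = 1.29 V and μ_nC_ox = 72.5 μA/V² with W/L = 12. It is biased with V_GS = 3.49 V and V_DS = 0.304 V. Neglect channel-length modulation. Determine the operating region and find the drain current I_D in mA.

Triode; I_D = 0.542 mA

k_n = μ_nC_ox · (W/L) = 0.87 mA/V².
V_ov = V_GS − V_t = 3.49 − 1.29 = 2.2 V.
Since V_DS = 0.304 V < V_ov = 2.2 V, the device is in the triode region.
I_D = k_n [V_ov · V_DS − ½ V_DS²] = 0.87 × [2.2 × 0.304 − 0.5 × 0.304²] = 0.542 mA.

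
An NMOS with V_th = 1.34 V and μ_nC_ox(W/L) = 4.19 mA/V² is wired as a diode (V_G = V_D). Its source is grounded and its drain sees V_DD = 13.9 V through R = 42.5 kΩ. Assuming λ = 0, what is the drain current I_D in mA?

With gate tied to drain, V_GS = V_DS ≥ V_GS − V_th, so the device is in saturation.
KCL at the drain: ½ k_n (V_GS − V_th)² = (V_DD − V_GS)/R.
Let x = V_GS − 1.34. Then 89 x² + x − 12.56 = 0, giving x = 0.37 V (positive root), so V_GS = 1.71 V.
I_D = (V_DD − V_GS)/R = (13.9 − 1.71) / 42.5 = 0.287 mA.

I_D = 0.287 mA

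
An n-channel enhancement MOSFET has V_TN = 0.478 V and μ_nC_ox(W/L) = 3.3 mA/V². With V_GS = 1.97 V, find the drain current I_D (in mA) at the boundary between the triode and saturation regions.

I_D = 3.67 mA

At the boundary V_DS = V_ov = V_GS − V_TN = 1.97 − 0.478 = 1.49 V.
I_D = ½ k_n V_ov² = 0.5 × 3.3 × 1.49² = 3.67 mA.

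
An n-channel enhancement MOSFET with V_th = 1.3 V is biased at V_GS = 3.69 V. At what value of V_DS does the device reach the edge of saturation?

The boundary between triode and saturation is V_DS = V_GS − V_th = V_ov.
V_ov = 3.69 − 1.3 = 2.39 V.

V_DS,sat = 2.39 V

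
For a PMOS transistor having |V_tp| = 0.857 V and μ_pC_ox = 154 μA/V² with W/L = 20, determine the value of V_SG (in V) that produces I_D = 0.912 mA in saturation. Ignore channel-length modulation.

V_SG = 1.63 V

k_p = μ_pC_ox · (W/L) = 3.08 mA/V².
In saturation I_D = ½ k_p (V_SG − |V_tp|)², so V_SG − |V_tp| = √(2 I_D / k_p) = √(2 × 0.912 / 3.08) = 0.77 V.
V_SG = 0.857 + 0.77 = 1.63 V.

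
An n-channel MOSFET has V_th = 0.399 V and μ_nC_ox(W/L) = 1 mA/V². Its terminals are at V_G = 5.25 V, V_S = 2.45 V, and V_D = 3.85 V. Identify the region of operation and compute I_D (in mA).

Triode; I_D = 2.38 mA

V_GS = V_G − V_S = 5.25 − 2.45 = 2.8 V; V_DS = V_D − V_S = 3.85 − 2.45 = 1.4 V.
V_ov = V_GS − V_th = 2.8 − 0.399 = 2.4 V.
Since V_DS = 1.4 V < V_ov = 2.4 V, the device is in the triode region.
I_D = k_n [V_ov · V_DS − ½ V_DS²] = 1 × [2.4 × 1.4 − 0.5 × 1.4²] = 2.38 mA.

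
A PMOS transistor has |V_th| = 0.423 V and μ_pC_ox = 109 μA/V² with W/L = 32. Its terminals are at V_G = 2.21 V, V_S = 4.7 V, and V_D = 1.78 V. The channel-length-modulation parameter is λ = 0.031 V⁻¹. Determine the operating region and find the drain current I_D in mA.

V_SG = V_S − V_G = 4.7 − 2.21 = 2.49 V; V_SD = V_S − V_D = 4.7 − 1.78 = 2.92 V.
k_p = μ_pC_ox · (W/L) = 3.488 mA/V².
V_ov = V_SG − |V_th| = 2.49 − 0.423 = 2.07 V.
Since V_SD = 2.92 V ≥ V_ov = 2.07 V, the device is in saturation.
I_D = ½ k_p V_ov² (1 + λ V_SD) = 0.5 × 3.488 × 2.07² × (1 + 0.031 × 2.92) = 8.13 mA.

Saturation; I_D = 8.13 mA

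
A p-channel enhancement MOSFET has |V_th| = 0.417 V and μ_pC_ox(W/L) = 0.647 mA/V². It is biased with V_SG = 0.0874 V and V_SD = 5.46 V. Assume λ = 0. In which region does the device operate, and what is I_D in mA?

V_SG = 0.0874 V < |V_th| = 0.417 V, so the transistor is in cutoff.

Cutoff; I_D = 0 mA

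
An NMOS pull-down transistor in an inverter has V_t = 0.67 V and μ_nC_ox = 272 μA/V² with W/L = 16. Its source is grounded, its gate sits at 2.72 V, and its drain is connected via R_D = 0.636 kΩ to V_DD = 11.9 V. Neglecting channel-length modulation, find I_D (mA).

I_D = 9.14 mA

V_GS = V_G = 2.72 V, so V_ov = 2.72 − 0.67 = 2.05 V.
k_n = μ_nC_ox · (W/L) = 4.352 mA/V².
Assume saturation: I_D = ½ k_n V_ov² = 0.5 × 4.352 × 2.05² = 9.14 mA, giving V_DS = V_DD − I_D R_D = 11.9 − 9.14 × 0.636 = 6.08 V.
V_DS = 6.08 V ≥ V_ov = 2.05 V, confirming saturation.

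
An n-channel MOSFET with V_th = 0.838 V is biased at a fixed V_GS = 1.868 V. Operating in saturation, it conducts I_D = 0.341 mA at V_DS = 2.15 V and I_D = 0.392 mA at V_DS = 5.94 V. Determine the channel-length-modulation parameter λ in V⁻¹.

λ = 0.0431 V⁻¹

With V_GS fixed, I_D ∝ (1 + λ V_DS) in saturation, so I_D2/I_D1 = (1 + λ V_DS2)/(1 + λ V_DS1).
0.392/0.341 = 1.15 = (1 + 5.94 λ)/(1 + 2.15 λ).
Solving: λ (I_D1 V_DS2 − I_D2 V_DS1) = I_D2 − I_D1, so λ = (0.392 − 0.341) / (0.341 × 5.94 − 0.392 × 2.15) = 0.051 / 1.18 = 0.0431 V⁻¹.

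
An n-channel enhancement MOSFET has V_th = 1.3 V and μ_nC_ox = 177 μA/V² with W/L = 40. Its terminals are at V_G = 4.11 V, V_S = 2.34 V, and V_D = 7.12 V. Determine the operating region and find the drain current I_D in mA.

Saturation; I_D = 0.782 mA

V_GS = V_G − V_S = 4.11 − 2.34 = 1.77 V; V_DS = V_D − V_S = 7.12 − 2.34 = 4.78 V.
k_n = μ_nC_ox · (W/L) = 7.08 mA/V².
V_ov = V_GS − V_th = 1.77 − 1.3 = 0.47 V.
Since V_DS = 4.78 V ≥ V_ov = 0.47 V, the device is in saturation.
I_D = ½ k_n V_ov² = 0.5 × 7.08 × 0.47² = 0.782 mA.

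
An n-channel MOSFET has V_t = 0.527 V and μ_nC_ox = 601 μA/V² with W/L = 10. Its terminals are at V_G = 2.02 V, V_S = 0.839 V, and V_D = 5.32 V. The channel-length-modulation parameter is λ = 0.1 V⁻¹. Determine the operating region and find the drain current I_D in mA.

Saturation; I_D = 1.86 mA

V_GS = V_G − V_S = 2.02 − 0.839 = 1.18 V; V_DS = V_D − V_S = 5.32 − 0.839 = 4.48 V.
k_n = μ_nC_ox · (W/L) = 6.01 mA/V².
V_ov = V_GS − V_t = 1.18 − 0.527 = 0.654 V.
Since V_DS = 4.48 V ≥ V_ov = 0.654 V, the device is in saturation.
I_D = ½ k_n V_ov² (1 + λ V_DS) = 0.5 × 6.01 × 0.654² × (1 + 0.1 × 4.48) = 1.86 mA.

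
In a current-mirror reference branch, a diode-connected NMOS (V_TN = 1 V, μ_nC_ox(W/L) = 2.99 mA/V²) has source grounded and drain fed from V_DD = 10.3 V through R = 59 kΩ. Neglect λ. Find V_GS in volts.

With gate tied to drain, V_GS = V_DS ≥ V_GS − V_TN, so the device is in saturation.
KCL at the drain: ½ k_n (V_GS − V_TN)² = (V_DD − V_GS)/R.
Let x = V_GS − 1. Then 88.2 x² + x − 9.3 = 0, giving x = 0.319 V (positive root), so V_GS = 1.32 V.
I_D = (V_DD − V_GS)/R = (10.3 − 1.32) / 59 = 0.152 mA.

V_GS = 1.32 V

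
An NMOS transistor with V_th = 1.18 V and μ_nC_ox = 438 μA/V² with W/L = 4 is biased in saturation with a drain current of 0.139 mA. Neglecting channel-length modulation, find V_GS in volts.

V_GS = 1.58 V

k_n = μ_nC_ox · (W/L) = 1.752 mA/V².
In saturation I_D = ½ k_n (V_GS − V_th)², so V_GS − V_th = √(2 I_D / k_n) = √(2 × 0.139 / 1.752) = 0.398 V.
V_GS = 1.18 + 0.398 = 1.58 V.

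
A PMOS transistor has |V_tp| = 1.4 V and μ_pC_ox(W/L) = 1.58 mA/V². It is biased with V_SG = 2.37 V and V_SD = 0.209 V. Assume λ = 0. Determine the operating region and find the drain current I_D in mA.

V_ov = V_SG − |V_tp| = 2.37 − 1.4 = 0.97 V.
Since V_SD = 0.209 V < V_ov = 0.97 V, the device is in the triode region.
I_D = k_p [V_ov · V_SD − ½ V_SD²] = 1.58 × [0.97 × 0.209 − 0.5 × 0.209²] = 0.286 mA.

Triode; I_D = 0.286 mA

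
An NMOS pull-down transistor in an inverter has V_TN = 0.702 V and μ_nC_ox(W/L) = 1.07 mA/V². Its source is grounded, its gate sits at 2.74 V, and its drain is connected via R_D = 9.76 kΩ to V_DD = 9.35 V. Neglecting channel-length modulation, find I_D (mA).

I_D = 0.910 mA

V_GS = V_G = 2.74 V, so V_ov = 2.74 − 0.702 = 2.04 V.
Assume saturation: I_D = ½ k_n V_ov² = 0.5 × 1.07 × 2.04² = 2.22 mA, giving V_DS = V_DD − I_D R_D = 9.35 − 2.22 × 9.76 = -12.3 V.
But -12.3 V < V_ov = 2.04 V, so the device is actually in triode.
In triode I_D = k_n[V_ov V_DS − ½ V_DS²] and I_D = (V_DD − V_DS)/R_D. Equating: 5.22 V_DS² − 22.28 V_DS + 9.35 = 0, giving V_DS = 0.472 V (the root below V_ov).
I_D = (9.35 − 0.472) / 9.76 = 0.91 mA.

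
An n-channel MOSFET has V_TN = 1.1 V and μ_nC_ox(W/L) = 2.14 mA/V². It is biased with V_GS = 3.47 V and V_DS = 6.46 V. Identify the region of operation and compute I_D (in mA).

Saturation; I_D = 6.01 mA

V_ov = V_GS − V_TN = 3.47 − 1.1 = 2.37 V.
Since V_DS = 6.46 V ≥ V_ov = 2.37 V, the device is in saturation.
I_D = ½ k_n V_ov² = 0.5 × 2.14 × 2.37² = 6.01 mA.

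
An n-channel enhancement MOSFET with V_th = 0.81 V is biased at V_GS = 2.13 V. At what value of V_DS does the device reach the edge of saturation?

V_DS,sat = 1.32 V

The boundary between triode and saturation is V_DS = V_GS − V_th = V_ov.
V_ov = 2.13 − 0.81 = 1.32 V.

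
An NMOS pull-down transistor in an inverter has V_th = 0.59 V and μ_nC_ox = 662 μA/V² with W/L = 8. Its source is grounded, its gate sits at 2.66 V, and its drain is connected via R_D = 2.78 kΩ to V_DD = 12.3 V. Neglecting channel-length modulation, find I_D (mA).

I_D = 4.27 mA

V_GS = V_G = 2.66 V, so V_ov = 2.66 − 0.59 = 2.07 V.
k_n = μ_nC_ox · (W/L) = 5.296 mA/V².
Assume saturation: I_D = ½ k_n V_ov² = 0.5 × 5.296 × 2.07² = 11.3 mA, giving V_DS = V_DD − I_D R_D = 12.3 − 11.3 × 2.78 = -19.2 V.
But -19.2 V < V_ov = 2.07 V, so the device is actually in triode.
In triode I_D = k_n[V_ov V_DS − ½ V_DS²] and I_D = (V_DD − V_DS)/R_D. Equating: 7.36 V_DS² − 31.48 V_DS + 12.3 = 0, giving V_DS = 0.435 V (the root below V_ov).
I_D = (12.3 − 0.435) / 2.78 = 4.27 mA.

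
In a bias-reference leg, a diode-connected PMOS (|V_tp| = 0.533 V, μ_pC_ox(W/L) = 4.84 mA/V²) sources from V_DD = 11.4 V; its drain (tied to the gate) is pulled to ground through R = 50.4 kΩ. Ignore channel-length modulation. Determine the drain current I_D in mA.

I_D = 0.210 mA

With gate tied to drain, V_SG = V_SD ≥ V_SG − |V_tp|, so the device is in saturation.
KCL at the drain: ½ k_p (V_SG − |V_tp|)² = (V_DD − V_SG)/R.
Let x = V_SG − 0.533. Then 122 x² + x − 10.87 = 0, giving x = 0.294 V (positive root), so V_SG = 0.827 V.
I_D = (V_DD − V_SG)/R = (11.4 − 0.827) / 50.4 = 0.21 mA.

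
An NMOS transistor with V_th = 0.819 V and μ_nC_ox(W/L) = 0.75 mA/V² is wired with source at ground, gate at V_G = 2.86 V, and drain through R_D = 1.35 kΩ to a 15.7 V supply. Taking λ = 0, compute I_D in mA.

I_D = 1.56 mA

V_GS = V_G = 2.86 V, so V_ov = 2.86 − 0.819 = 2.04 V.
Assume saturation: I_D = ½ k_n V_ov² = 0.5 × 0.75 × 2.04² = 1.56 mA, giving V_DS = V_DD − I_D R_D = 15.7 − 1.56 × 1.35 = 13.6 V.
V_DS = 13.6 V ≥ V_ov = 2.04 V, confirming saturation.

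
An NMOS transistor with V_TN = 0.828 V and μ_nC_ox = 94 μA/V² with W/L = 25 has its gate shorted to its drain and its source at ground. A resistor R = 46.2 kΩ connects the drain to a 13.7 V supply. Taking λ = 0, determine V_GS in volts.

V_GS = 1.31 V

With gate tied to drain, V_GS = V_DS ≥ V_GS − V_TN, so the device is in saturation.
k_n = μ_nC_ox · (W/L) = 2.35 mA/V².
KCL at the drain: ½ k_n (V_GS − V_TN)² = (V_DD − V_GS)/R.
Let x = V_GS − 0.828. Then 54.3 x² + x − 12.87 = 0, giving x = 0.478 V (positive root), so V_GS = 1.31 V.
I_D = (V_DD − V_GS)/R = (13.7 − 1.31) / 46.2 = 0.268 mA.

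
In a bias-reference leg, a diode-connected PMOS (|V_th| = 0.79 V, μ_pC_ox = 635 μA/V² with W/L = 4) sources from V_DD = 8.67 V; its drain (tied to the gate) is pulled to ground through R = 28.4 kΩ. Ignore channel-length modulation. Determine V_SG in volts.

V_SG = 1.24 V

With gate tied to drain, V_SG = V_SD ≥ V_SG − |V_th|, so the device is in saturation.
k_p = μ_pC_ox · (W/L) = 2.54 mA/V².
KCL at the drain: ½ k_p (V_SG − |V_th|)² = (V_DD − V_SG)/R.
Let x = V_SG − 0.79. Then 36.1 x² + x − 7.88 = 0, giving x = 0.454 V (positive root), so V_SG = 1.24 V.
I_D = (V_DD − V_SG)/R = (8.67 − 1.24) / 28.4 = 0.261 mA.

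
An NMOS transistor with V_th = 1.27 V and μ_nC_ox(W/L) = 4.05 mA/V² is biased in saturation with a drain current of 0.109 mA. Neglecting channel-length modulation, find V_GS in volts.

In saturation I_D = ½ k_n (V_GS − V_th)², so V_GS − V_th = √(2 I_D / k_n) = √(2 × 0.109 / 4.05) = 0.232 V.
V_GS = 1.27 + 0.232 = 1.5 V.

V_GS = 1.50 V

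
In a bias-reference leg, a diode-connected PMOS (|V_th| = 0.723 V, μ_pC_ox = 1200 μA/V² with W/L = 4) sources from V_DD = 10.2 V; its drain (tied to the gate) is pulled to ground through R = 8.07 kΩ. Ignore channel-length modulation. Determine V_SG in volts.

With gate tied to drain, V_SG = V_SD ≥ V_SG − |V_th|, so the device is in saturation.
k_p = μ_pC_ox · (W/L) = 4.8 mA/V².
KCL at the drain: ½ k_p (V_SG − |V_th|)² = (V_DD − V_SG)/R.
Let x = V_SG − 0.723. Then 19.4 x² + x − 9.477 = 0, giving x = 0.674 V (positive root), so V_SG = 1.4 V.
I_D = (V_DD − V_SG)/R = (10.2 − 1.4) / 8.07 = 1.09 mA.

V_SG = 1.40 V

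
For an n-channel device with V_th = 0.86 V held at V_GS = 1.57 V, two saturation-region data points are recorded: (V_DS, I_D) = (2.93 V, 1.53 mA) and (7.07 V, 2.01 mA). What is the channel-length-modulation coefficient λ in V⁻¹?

With V_GS fixed, I_D ∝ (1 + λ V_DS) in saturation, so I_D2/I_D1 = (1 + λ V_DS2)/(1 + λ V_DS1).
2.01/1.53 = 1.314 = (1 + 7.07 λ)/(1 + 2.93 λ).
Solving: λ (I_D1 V_DS2 − I_D2 V_DS1) = I_D2 − I_D1, so λ = (2.01 − 1.53) / (1.53 × 7.07 − 2.01 × 2.93) = 0.48 / 4.93 = 0.0974 V⁻¹.

λ = 0.0974 V⁻¹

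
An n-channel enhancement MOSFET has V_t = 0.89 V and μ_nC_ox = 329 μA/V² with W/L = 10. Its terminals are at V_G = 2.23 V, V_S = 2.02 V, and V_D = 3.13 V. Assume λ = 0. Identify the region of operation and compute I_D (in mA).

V_GS = V_G − V_S = 2.23 − 2.02 = 0.21 V; V_DS = V_D − V_S = 3.13 − 2.02 = 1.11 V.
V_GS = 0.21 V < V_t = 0.89 V, so the transistor is in cutoff.

Cutoff; I_D = 0 mA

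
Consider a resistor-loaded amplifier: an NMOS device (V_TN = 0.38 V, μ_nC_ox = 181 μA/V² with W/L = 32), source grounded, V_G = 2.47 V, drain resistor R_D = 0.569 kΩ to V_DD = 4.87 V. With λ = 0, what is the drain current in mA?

V_GS = V_G = 2.47 V, so V_ov = 2.47 − 0.38 = 2.09 V.
k_n = μ_nC_ox · (W/L) = 5.792 mA/V².
Assume saturation: I_D = ½ k_n V_ov² = 0.5 × 5.792 × 2.09² = 12.7 mA, giving V_DS = V_DD − I_D R_D = 4.87 − 12.7 × 0.569 = -2.33 V.
But -2.33 V < V_ov = 2.09 V, so the device is actually in triode.
In triode I_D = k_n[V_ov V_DS − ½ V_DS²] and I_D = (V_DD − V_DS)/R_D. Equating: 1.65 V_DS² − 7.888 V_DS + 4.87 = 0, giving V_DS = 0.728 V (the root below V_ov).
I_D = (4.87 − 0.728) / 0.569 = 7.28 mA.

I_D = 7.28 mA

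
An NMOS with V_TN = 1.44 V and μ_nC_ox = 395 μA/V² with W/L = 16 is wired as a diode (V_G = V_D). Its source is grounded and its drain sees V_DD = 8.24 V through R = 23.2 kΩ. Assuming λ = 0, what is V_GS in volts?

V_GS = 1.74 V

With gate tied to drain, V_GS = V_DS ≥ V_GS − V_TN, so the device is in saturation.
k_n = μ_nC_ox · (W/L) = 6.32 mA/V².
KCL at the drain: ½ k_n (V_GS − V_TN)² = (V_DD − V_GS)/R.
Let x = V_GS − 1.44. Then 73.3 x² + x − 6.8 = 0, giving x = 0.298 V (positive root), so V_GS = 1.74 V.
I_D = (V_DD − V_GS)/R = (8.24 − 1.74) / 23.2 = 0.28 mA.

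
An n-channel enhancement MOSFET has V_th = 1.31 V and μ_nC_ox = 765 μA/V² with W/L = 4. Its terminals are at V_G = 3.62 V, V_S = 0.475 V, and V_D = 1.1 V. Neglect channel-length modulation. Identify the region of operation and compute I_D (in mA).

V_GS = V_G − V_S = 3.62 − 0.475 = 3.15 V; V_DS = V_D − V_S = 1.1 − 0.475 = 0.625 V.
k_n = μ_nC_ox · (W/L) = 3.06 mA/V².
V_ov = V_GS − V_th = 3.15 − 1.31 = 1.83 V.
Since V_DS = 0.625 V < V_ov = 1.83 V, the device is in the triode region.
I_D = k_n [V_ov · V_DS − ½ V_DS²] = 3.06 × [1.83 × 0.625 − 0.5 × 0.625²] = 2.91 mA.

Triode; I_D = 2.91 mA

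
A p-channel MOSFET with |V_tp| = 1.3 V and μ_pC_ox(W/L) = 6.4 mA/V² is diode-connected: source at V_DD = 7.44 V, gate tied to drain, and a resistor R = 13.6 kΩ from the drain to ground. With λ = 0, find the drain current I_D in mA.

I_D = 0.425 mA

With gate tied to drain, V_SG = V_SD ≥ V_SG − |V_tp|, so the device is in saturation.
KCL at the drain: ½ k_p (V_SG − |V_tp|)² = (V_DD − V_SG)/R.
Let x = V_SG − 1.3. Then 43.5 x² + x − 6.14 = 0, giving x = 0.364 V (positive root), so V_SG = 1.66 V.
I_D = (V_DD − V_SG)/R = (7.44 − 1.66) / 13.6 = 0.425 mA.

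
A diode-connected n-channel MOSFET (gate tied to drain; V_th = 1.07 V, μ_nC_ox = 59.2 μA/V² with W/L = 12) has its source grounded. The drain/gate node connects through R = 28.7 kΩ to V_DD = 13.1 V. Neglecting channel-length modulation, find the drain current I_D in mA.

With gate tied to drain, V_GS = V_DS ≥ V_GS − V_th, so the device is in saturation.
k_n = μ_nC_ox · (W/L) = 0.7104 mA/V².
KCL at the drain: ½ k_n (V_GS − V_th)² = (V_DD − V_GS)/R.
Let x = V_GS − 1.07. Then 10.2 x² + x − 12.03 = 0, giving x = 1.04 V (positive root), so V_GS = 2.11 V.
I_D = (V_DD − V_GS)/R = (13.1 − 2.11) / 28.7 = 0.383 mA.

I_D = 0.383 mA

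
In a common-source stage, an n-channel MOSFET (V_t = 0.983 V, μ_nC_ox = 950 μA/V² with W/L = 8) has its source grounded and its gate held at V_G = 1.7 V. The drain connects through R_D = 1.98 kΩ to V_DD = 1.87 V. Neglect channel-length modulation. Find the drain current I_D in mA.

V_GS = V_G = 1.7 V, so V_ov = 1.7 − 0.983 = 0.717 V.
k_n = μ_nC_ox · (W/L) = 7.6 mA/V².
Assume saturation: I_D = ½ k_n V_ov² = 0.5 × 7.6 × 0.717² = 1.95 mA, giving V_DS = V_DD − I_D R_D = 1.87 − 1.95 × 1.98 = -2 V.
But -2 V < V_ov = 0.717 V, so the device is actually in triode.
In triode I_D = k_n[V_ov V_DS − ½ V_DS²] and I_D = (V_DD − V_DS)/R_D. Equating: 7.52 V_DS² − 11.79 V_DS + 1.87 = 0, giving V_DS = 0.179 V (the root below V_ov).
I_D = (1.87 − 0.179) / 1.98 = 0.854 mA.

I_D = 0.854 mA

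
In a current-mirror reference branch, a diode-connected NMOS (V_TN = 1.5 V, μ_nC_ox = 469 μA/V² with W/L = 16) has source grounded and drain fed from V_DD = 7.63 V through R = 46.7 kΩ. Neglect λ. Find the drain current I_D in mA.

I_D = 0.127 mA

With gate tied to drain, V_GS = V_DS ≥ V_GS − V_TN, so the device is in saturation.
k_n = μ_nC_ox · (W/L) = 7.504 mA/V².
KCL at the drain: ½ k_n (V_GS − V_TN)² = (V_DD − V_GS)/R.
Let x = V_GS − 1.5. Then 175 x² + x − 6.13 = 0, giving x = 0.184 V (positive root), so V_GS = 1.68 V.
I_D = (V_DD − V_GS)/R = (7.63 − 1.68) / 46.7 = 0.127 mA.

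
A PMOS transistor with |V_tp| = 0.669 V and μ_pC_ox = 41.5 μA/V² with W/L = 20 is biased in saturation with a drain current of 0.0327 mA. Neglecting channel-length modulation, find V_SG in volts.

k_p = μ_pC_ox · (W/L) = 0.83 mA/V².
In saturation I_D = ½ k_p (V_SG − |V_tp|)², so V_SG − |V_tp| = √(2 I_D / k_p) = √(2 × 0.0327 / 0.83) = 0.281 V.
V_SG = 0.669 + 0.281 = 0.95 V.

V_SG = 0.950 V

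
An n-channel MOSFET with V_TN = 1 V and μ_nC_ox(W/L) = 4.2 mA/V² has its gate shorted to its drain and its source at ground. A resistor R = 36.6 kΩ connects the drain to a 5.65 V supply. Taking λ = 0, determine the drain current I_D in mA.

I_D = 0.121 mA

With gate tied to drain, V_GS = V_DS ≥ V_GS − V_TN, so the device is in saturation.
KCL at the drain: ½ k_n (V_GS − V_TN)² = (V_DD − V_GS)/R.
Let x = V_GS − 1. Then 76.9 x² + x − 4.65 = 0, giving x = 0.24 V (positive root), so V_GS = 1.24 V.
I_D = (V_DD − V_GS)/R = (5.65 − 1.24) / 36.6 = 0.121 mA.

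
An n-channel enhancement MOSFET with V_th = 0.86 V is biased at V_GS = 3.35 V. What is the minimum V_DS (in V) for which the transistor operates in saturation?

The boundary between triode and saturation is V_DS = V_GS − V_th = V_ov.
V_ov = 3.35 − 0.86 = 2.49 V.

V_DS,sat = 2.49 V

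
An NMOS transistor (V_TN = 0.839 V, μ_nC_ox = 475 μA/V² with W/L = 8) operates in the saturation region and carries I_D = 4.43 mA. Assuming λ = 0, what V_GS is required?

V_GS = 2.37 V

k_n = μ_nC_ox · (W/L) = 3.8 mA/V².
In saturation I_D = ½ k_n (V_GS − V_TN)², so V_GS − V_TN = √(2 I_D / k_n) = √(2 × 4.43 / 3.8) = 1.53 V.
V_GS = 0.839 + 1.53 = 2.37 V.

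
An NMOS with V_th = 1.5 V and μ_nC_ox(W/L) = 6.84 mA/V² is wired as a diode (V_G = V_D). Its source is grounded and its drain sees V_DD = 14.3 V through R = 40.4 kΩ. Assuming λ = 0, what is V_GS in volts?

With gate tied to drain, V_GS = V_DS ≥ V_GS − V_th, so the device is in saturation.
KCL at the drain: ½ k_n (V_GS − V_th)² = (V_DD − V_GS)/R.
Let x = V_GS − 1.5. Then 138 x² + x − 12.8 = 0, giving x = 0.301 V (positive root), so V_GS = 1.8 V.
I_D = (V_DD − V_GS)/R = (14.3 − 1.8) / 40.4 = 0.309 mA.

V_GS = 1.80 V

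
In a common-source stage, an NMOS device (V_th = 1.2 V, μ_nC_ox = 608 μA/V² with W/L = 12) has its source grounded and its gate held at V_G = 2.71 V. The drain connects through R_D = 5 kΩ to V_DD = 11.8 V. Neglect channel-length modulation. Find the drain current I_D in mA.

I_D = 2.31 mA

V_GS = V_G = 2.71 V, so V_ov = 2.71 − 1.2 = 1.51 V.
k_n = μ_nC_ox · (W/L) = 7.296 mA/V².
Assume saturation: I_D = ½ k_n V_ov² = 0.5 × 7.296 × 1.51² = 8.32 mA, giving V_DS = V_DD − I_D R_D = 11.8 − 8.32 × 5 = -29.8 V.
But -29.8 V < V_ov = 1.51 V, so the device is actually in triode.
In triode I_D = k_n[V_ov V_DS − ½ V_DS²] and I_D = (V_DD − V_DS)/R_D. Equating: 18.2 V_DS² − 56.08 V_DS + 11.8 = 0, giving V_DS = 0.227 V (the root below V_ov).
I_D = (11.8 − 0.227) / 5 = 2.31 mA.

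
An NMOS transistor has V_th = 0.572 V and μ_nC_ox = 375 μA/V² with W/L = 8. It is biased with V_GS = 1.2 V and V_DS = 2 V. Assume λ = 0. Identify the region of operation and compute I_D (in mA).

k_n = μ_nC_ox · (W/L) = 3 mA/V².
V_ov = V_GS − V_th = 1.2 − 0.572 = 0.628 V.
Since V_DS = 2 V ≥ V_ov = 0.628 V, the device is in saturation.
I_D = ½ k_n V_ov² = 0.5 × 3 × 0.628² = 0.592 mA.

Saturation; I_D = 0.592 mA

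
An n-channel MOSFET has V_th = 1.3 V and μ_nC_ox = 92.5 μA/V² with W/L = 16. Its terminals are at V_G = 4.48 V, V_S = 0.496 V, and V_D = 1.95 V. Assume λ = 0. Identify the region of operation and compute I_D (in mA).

Triode; I_D = 4.21 mA

V_GS = V_G − V_S = 4.48 − 0.496 = 3.98 V; V_DS = V_D − V_S = 1.95 − 0.496 = 1.45 V.
k_n = μ_nC_ox · (W/L) = 1.48 mA/V².
V_ov = V_GS − V_th = 3.98 − 1.3 = 2.68 V.
Since V_DS = 1.45 V < V_ov = 2.68 V, the device is in the triode region.
I_D = k_n [V_ov · V_DS − ½ V_DS²] = 1.48 × [2.68 × 1.45 − 0.5 × 1.45²] = 4.21 mA.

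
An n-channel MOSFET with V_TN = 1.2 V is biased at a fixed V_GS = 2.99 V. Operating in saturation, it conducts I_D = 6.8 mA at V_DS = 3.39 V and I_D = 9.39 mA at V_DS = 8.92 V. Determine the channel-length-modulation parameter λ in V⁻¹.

With V_GS fixed, I_D ∝ (1 + λ V_DS) in saturation, so I_D2/I_D1 = (1 + λ V_DS2)/(1 + λ V_DS1).
9.39/6.8 = 1.381 = (1 + 8.92 λ)/(1 + 3.39 λ).
Solving: λ (I_D1 V_DS2 − I_D2 V_DS1) = I_D2 − I_D1, so λ = (9.39 − 6.8) / (6.8 × 8.92 − 9.39 × 3.39) = 2.59 / 28.8 = 0.0899 V⁻¹.

λ = 0.0899 V⁻¹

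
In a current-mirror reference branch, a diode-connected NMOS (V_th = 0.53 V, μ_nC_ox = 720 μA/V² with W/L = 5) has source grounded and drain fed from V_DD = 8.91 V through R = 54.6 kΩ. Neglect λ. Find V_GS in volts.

With gate tied to drain, V_GS = V_DS ≥ V_GS − V_th, so the device is in saturation.
k_n = μ_nC_ox · (W/L) = 3.6 mA/V².
KCL at the drain: ½ k_n (V_GS − V_th)² = (V_DD − V_GS)/R.
Let x = V_GS − 0.53. Then 98.3 x² + x − 8.38 = 0, giving x = 0.287 V (positive root), so V_GS = 0.817 V.
I_D = (V_DD − V_GS)/R = (8.91 − 0.817) / 54.6 = 0.148 mA.

V_GS = 0.817 V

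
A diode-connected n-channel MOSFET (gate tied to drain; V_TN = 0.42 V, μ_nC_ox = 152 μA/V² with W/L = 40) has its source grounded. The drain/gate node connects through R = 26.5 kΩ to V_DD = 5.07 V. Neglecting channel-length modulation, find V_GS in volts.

With gate tied to drain, V_GS = V_DS ≥ V_GS − V_TN, so the device is in saturation.
k_n = μ_nC_ox · (W/L) = 6.08 mA/V².
KCL at the drain: ½ k_n (V_GS − V_TN)² = (V_DD − V_GS)/R.
Let x = V_GS − 0.42. Then 80.6 x² + x − 4.65 = 0, giving x = 0.234 V (positive root), so V_GS = 0.654 V.
I_D = (V_DD − V_GS)/R = (5.07 − 0.654) / 26.5 = 0.167 mA.

V_GS = 0.654 V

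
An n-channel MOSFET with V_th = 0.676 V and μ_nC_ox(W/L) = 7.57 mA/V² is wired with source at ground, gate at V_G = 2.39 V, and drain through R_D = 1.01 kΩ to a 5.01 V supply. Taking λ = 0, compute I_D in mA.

V_GS = V_G = 2.39 V, so V_ov = 2.39 − 0.676 = 1.71 V.
Assume saturation: I_D = ½ k_n V_ov² = 0.5 × 7.57 × 1.71² = 11.1 mA, giving V_DS = V_DD − I_D R_D = 5.01 − 11.1 × 1.01 = -6.22 V.
But -6.22 V < V_ov = 1.71 V, so the device is actually in triode.
In triode I_D = k_n[V_ov V_DS − ½ V_DS²] and I_D = (V_DD − V_DS)/R_D. Equating: 3.82 V_DS² − 14.1 V_DS + 5.01 = 0, giving V_DS = 0.398 V (the root below V_ov).
I_D = (5.01 − 0.398) / 1.01 = 4.57 mA.

I_D = 4.57 mA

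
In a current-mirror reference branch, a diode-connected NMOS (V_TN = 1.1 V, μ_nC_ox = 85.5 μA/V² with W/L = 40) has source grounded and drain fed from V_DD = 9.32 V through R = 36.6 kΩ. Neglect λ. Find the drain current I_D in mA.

I_D = 0.215 mA

With gate tied to drain, V_GS = V_DS ≥ V_GS − V_TN, so the device is in saturation.
k_n = μ_nC_ox · (W/L) = 3.42 mA/V².
KCL at the drain: ½ k_n (V_GS − V_TN)² = (V_DD − V_GS)/R.
Let x = V_GS − 1.1. Then 62.6 x² + x − 8.22 = 0, giving x = 0.355 V (positive root), so V_GS = 1.45 V.
I_D = (V_DD − V_GS)/R = (9.32 − 1.45) / 36.6 = 0.215 mA.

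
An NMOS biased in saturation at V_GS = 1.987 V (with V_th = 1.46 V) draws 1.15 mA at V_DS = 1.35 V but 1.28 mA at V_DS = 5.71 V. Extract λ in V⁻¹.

λ = 0.0269 V⁻¹

With V_GS fixed, I_D ∝ (1 + λ V_DS) in saturation, so I_D2/I_D1 = (1 + λ V_DS2)/(1 + λ V_DS1).
1.28/1.15 = 1.113 = (1 + 5.71 λ)/(1 + 1.35 λ).
Solving: λ (I_D1 V_DS2 − I_D2 V_DS1) = I_D2 − I_D1, so λ = (1.28 − 1.15) / (1.15 × 5.71 − 1.28 × 1.35) = 0.13 / 4.84 = 0.0269 V⁻¹.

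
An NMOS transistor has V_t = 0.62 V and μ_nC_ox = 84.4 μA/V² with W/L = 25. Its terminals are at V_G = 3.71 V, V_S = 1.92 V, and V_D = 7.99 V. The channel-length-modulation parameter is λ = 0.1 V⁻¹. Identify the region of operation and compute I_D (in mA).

V_GS = V_G − V_S = 3.71 − 1.92 = 1.79 V; V_DS = V_D − V_S = 7.99 − 1.92 = 6.07 V.
k_n = μ_nC_ox · (W/L) = 2.11 mA/V².
V_ov = V_GS − V_t = 1.79 − 0.62 = 1.17 V.
Since V_DS = 6.07 V ≥ V_ov = 1.17 V, the device is in saturation.
I_D = ½ k_n V_ov² (1 + λ V_DS) = 0.5 × 2.11 × 1.17² × (1 + 0.1 × 6.07) = 2.32 mA.

Saturation; I_D = 2.32 mA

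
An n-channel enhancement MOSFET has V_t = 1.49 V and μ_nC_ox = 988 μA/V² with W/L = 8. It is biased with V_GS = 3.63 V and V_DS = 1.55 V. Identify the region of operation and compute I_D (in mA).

Triode; I_D = 16.7 mA

k_n = μ_nC_ox · (W/L) = 7.904 mA/V².
V_ov = V_GS − V_t = 3.63 − 1.49 = 2.14 V.
Since V_DS = 1.55 V < V_ov = 2.14 V, the device is in the triode region.
I_D = k_n [V_ov · V_DS − ½ V_DS²] = 7.904 × [2.14 × 1.55 − 0.5 × 1.55²] = 16.7 mA.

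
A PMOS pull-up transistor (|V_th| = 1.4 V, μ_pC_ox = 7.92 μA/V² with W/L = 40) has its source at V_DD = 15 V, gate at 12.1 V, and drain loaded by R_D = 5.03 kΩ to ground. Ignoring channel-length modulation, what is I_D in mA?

I_D = 0.356 mA

V_SG = V_DD − V_G = 15 − 12.1 = 2.9 V, so V_ov = 2.9 − 1.4 = 1.5 V.
k_p = μ_pC_ox · (W/L) = 0.3168 mA/V².
Assume saturation: I_D = ½ k_p V_ov² = 0.5 × 0.3168 × 1.5² = 0.356 mA, giving V_SD = V_DD − I_D R_D = 15 − 0.356 × 5.03 = 13.2 V.
V_SD = 13.2 V ≥ V_ov = 1.5 V, confirming saturation.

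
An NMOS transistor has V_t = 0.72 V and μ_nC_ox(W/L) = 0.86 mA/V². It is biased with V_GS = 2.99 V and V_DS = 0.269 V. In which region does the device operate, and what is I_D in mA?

Triode; I_D = 0.494 mA

V_ov = V_GS − V_t = 2.99 − 0.72 = 2.27 V.
Since V_DS = 0.269 V < V_ov = 2.27 V, the device is in the triode region.
I_D = k_n [V_ov · V_DS − ½ V_DS²] = 0.86 × [2.27 × 0.269 − 0.5 × 0.269²] = 0.494 mA.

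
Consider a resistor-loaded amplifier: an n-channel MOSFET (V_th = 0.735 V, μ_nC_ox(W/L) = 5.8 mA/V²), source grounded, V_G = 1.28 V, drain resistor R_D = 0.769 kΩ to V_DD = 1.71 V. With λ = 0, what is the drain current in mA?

I_D = 0.861 mA

V_GS = V_G = 1.28 V, so V_ov = 1.28 − 0.735 = 0.545 V.
Assume saturation: I_D = ½ k_n V_ov² = 0.5 × 5.8 × 0.545² = 0.861 mA, giving V_DS = V_DD − I_D R_D = 1.71 − 0.861 × 0.769 = 1.05 V.
V_DS = 1.05 V ≥ V_ov = 0.545 V, confirming saturation.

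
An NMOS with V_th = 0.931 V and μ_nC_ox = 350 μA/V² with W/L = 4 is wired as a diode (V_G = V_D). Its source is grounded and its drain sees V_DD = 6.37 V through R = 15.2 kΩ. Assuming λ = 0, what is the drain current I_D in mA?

With gate tied to drain, V_GS = V_DS ≥ V_GS − V_th, so the device is in saturation.
k_n = μ_nC_ox · (W/L) = 1.4 mA/V².
KCL at the drain: ½ k_n (V_GS − V_th)² = (V_DD − V_GS)/R.
Let x = V_GS − 0.931. Then 10.6 x² + x − 5.439 = 0, giving x = 0.67 V (positive root), so V_GS = 1.6 V.
I_D = (V_DD − V_GS)/R = (6.37 − 1.6) / 15.2 = 0.314 mA.

I_D = 0.314 mA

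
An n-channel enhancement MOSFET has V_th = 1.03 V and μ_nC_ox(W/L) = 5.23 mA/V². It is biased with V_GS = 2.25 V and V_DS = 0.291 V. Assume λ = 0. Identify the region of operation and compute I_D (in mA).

Triode; I_D = 1.64 mA

V_ov = V_GS − V_th = 2.25 − 1.03 = 1.22 V.
Since V_DS = 0.291 V < V_ov = 1.22 V, the device is in the triode region.
I_D = k_n [V_ov · V_DS − ½ V_DS²] = 5.23 × [1.22 × 0.291 − 0.5 × 0.291²] = 1.64 mA.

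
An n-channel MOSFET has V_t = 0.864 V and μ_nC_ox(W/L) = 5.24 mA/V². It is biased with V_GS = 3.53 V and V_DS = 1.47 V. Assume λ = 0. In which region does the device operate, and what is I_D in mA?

Triode; I_D = 14.9 mA

V_ov = V_GS − V_t = 3.53 − 0.864 = 2.67 V.
Since V_DS = 1.47 V < V_ov = 2.67 V, the device is in the triode region.
I_D = k_n [V_ov · V_DS − ½ V_DS²] = 5.24 × [2.67 × 1.47 − 0.5 × 1.47²] = 14.9 mA.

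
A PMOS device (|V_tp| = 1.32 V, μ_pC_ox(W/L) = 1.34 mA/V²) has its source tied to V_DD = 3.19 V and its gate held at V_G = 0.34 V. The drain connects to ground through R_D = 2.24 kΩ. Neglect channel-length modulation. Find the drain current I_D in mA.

V_SG = V_DD − V_G = 3.19 − 0.34 = 2.85 V, so V_ov = 2.85 − 1.32 = 1.53 V.
Assume saturation: I_D = ½ k_p V_ov² = 0.5 × 1.34 × 1.53² = 1.57 mA, giving V_SD = V_DD − I_D R_D = 3.19 − 1.57 × 2.24 = -0.323 V.
But -0.323 V < V_ov = 1.53 V, so the device is actually in triode.
In triode I_D = k_p[V_ov V_SD − ½ V_SD²] and I_D = (V_DD − V_SD)/R_D. Equating: 1.5 V_SD² − 5.592 V_SD + 3.19 = 0, giving V_SD = 0.703 V (the root below V_ov).
I_D = (3.19 − 0.703) / 2.24 = 1.11 mA.

I_D = 1.11 mA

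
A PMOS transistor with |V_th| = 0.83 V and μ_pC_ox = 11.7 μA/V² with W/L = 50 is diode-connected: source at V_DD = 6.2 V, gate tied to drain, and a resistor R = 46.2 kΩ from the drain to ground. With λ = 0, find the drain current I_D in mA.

With gate tied to drain, V_SG = V_SD ≥ V_SG − |V_th|, so the device is in saturation.
k_p = μ_pC_ox · (W/L) = 0.585 mA/V².
KCL at the drain: ½ k_p (V_SG − |V_th|)² = (V_DD − V_SG)/R.
Let x = V_SG − 0.83. Then 13.5 x² + x − 5.37 = 0, giving x = 0.594 V (positive root), so V_SG = 1.42 V.
I_D = (V_DD − V_SG)/R = (6.2 − 1.42) / 46.2 = 0.103 mA.

I_D = 0.103 mA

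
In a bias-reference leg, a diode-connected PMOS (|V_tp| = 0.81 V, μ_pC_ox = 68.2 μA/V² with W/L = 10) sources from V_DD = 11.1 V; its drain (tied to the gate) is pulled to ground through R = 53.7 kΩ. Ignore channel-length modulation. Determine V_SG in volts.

V_SG = 1.53 V

With gate tied to drain, V_SG = V_SD ≥ V_SG − |V_tp|, so the device is in saturation.
k_p = μ_pC_ox · (W/L) = 0.682 mA/V².
KCL at the drain: ½ k_p (V_SG − |V_tp|)² = (V_DD − V_SG)/R.
Let x = V_SG − 0.81. Then 18.3 x² + x − 10.29 = 0, giving x = 0.723 V (positive root), so V_SG = 1.53 V.
I_D = (V_DD − V_SG)/R = (11.1 − 1.53) / 53.7 = 0.178 mA.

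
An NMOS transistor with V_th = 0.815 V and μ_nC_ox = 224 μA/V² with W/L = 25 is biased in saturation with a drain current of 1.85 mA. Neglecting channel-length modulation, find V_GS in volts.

V_GS = 1.63 V

k_n = μ_nC_ox · (W/L) = 5.6 mA/V².
In saturation I_D = ½ k_n (V_GS − V_th)², so V_GS − V_th = √(2 I_D / k_n) = √(2 × 1.85 / 5.6) = 0.813 V.
V_GS = 0.815 + 0.813 = 1.63 V.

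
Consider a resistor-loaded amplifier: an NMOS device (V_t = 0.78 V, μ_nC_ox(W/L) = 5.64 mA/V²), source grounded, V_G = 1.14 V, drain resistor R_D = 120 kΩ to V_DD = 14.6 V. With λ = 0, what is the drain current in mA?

I_D = 0.121 mA

V_GS = V_G = 1.14 V, so V_ov = 1.14 − 0.78 = 0.36 V.
Assume saturation: I_D = ½ k_n V_ov² = 0.5 × 5.64 × 0.36² = 0.365 mA, giving V_DS = V_DD − I_D R_D = 14.6 − 0.365 × 120 = -29.3 V.
But -29.3 V < V_ov = 0.36 V, so the device is actually in triode.
In triode I_D = k_n[V_ov V_DS − ½ V_DS²] and I_D = (V_DD − V_DS)/R_D. Equating: 338 V_DS² − 244.6 V_DS + 14.6 = 0, giving V_DS = 0.0656 V (the root below V_ov).
I_D = (14.6 − 0.0656) / 120 = 0.121 mA.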